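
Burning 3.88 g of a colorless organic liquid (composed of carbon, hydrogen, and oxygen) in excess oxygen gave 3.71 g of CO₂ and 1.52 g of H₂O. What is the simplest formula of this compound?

mol C = 3.71 g CO₂ ÷ 44.009 g/mol = 0.08430 mol
mol H = 2 × 1.52 g H₂O ÷ 18.015 g/mol = 0.1687 mol
mass O = 3.88 − (1.013 + 0.1701) = 2.697 g → mol O = 2.697 ÷ 15.999 = 0.1686 mol
Divide by the smallest (0.08430 mol): C 1.000, H 2.002, O 2.000

CH2O2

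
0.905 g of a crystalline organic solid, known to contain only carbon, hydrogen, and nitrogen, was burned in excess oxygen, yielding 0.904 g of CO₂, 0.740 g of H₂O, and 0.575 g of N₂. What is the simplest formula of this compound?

CH4N2

mol C = 0.904 g CO₂ ÷ 44.009 g/mol = 0.02054 mol
mol H = 2 × 0.740 g H₂O ÷ 18.015 g/mol = 0.08215 mol
mol N = 2 × 0.575 g N₂ ÷ 28.014 g/mol = 0.04105 mol
Divide by the smallest (0.02054 mol): C 1.000, H 3.999, N 1.998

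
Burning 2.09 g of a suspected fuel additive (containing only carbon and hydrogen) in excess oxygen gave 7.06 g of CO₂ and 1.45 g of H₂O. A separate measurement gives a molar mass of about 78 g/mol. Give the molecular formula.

mol C = 7.06 g CO₂ ÷ 44.009 g/mol = 0.1604 mol
mol H = 2 × 1.45 g H₂O ÷ 18.015 g/mol = 0.1610 mol
Divide by the smallest (0.1604 mol): C 1.000, H 1.003
Empirical formula: CH
Empirical-formula mass = 13.02 g/mol; 78 ÷ 13.02 ≈ 6, so the molecular formula is C6H6.

C6H6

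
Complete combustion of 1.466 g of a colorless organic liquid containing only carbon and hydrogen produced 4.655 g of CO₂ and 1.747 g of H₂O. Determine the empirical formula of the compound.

C6H11

mol C = 4.655 g CO₂ ÷ 44.009 g/mol = 0.10577 mol
mol H = 2 × 1.747 g H₂O ÷ 18.015 g/mol = 0.19395 mol
Divide by the smallest (0.10577 mol): C 1.000, H 1.834
Multiplying each by 6 gives whole numbers: C 6.00, H 11.00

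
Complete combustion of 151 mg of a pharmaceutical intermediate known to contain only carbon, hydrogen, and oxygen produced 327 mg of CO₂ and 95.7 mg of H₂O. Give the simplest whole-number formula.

mol C = 0.327 g CO₂ ÷ 44.009 g/mol = 0.007430 mol
mol H = 2 × 0.0957 g H₂O ÷ 18.015 g/mol = 0.01062 mol
mass O = 0.151 − (0.08925 + 0.01071) = 0.05105 g → mol O = 0.05105 ÷ 15.999 = 0.003191 mol
Divide by the smallest (0.003191 mol): C 2.329, H 3.330, O 1.000
Multiplying each by 3 gives whole numbers: C 6.99, H 9.99, O 3.00

C7H10O3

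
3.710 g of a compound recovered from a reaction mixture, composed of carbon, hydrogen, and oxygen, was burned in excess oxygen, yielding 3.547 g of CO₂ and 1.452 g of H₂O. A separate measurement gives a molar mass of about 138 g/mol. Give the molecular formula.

mol C = 3.547 g CO₂ ÷ 44.009 g/mol = 0.080597 mol
mol H = 2 × 1.452 g H₂O ÷ 18.015 g/mol = 0.16120 mol
mass O = 3.710 − (0.96805 + 0.16249) = 2.5795 g → mol O = 2.5795 ÷ 15.999 = 0.16123 mol
Divide by the smallest (0.080597 mol): C 1.000, H 2.000, O 2.000
Empirical formula: CH2O2
Empirical-formula mass = 46.02 g/mol; 138 ÷ 46.02 ≈ 3, so the molecular formula is C3H6O6.

C3H6O6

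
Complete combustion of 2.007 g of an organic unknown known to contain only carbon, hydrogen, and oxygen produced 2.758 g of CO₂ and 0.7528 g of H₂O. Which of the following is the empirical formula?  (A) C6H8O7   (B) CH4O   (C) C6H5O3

(A) C6H8O7

mol C = 2.758 g CO₂ ÷ 44.009 g/mol = 0.062669 mol
mol H = 2 × 0.7528 g H₂O ÷ 18.015 g/mol = 0.083575 mol
mass O = 2.007 − (0.75272 + 0.084243) = 1.1700 g → mol O = 1.1700 ÷ 15.999 = 0.073132 mol
Divide by the smallest (0.062669 mol): C 1.000, H 1.334, O 1.167
Multiplying each by 6 gives whole numbers: C 6.00, H 8.00, O 7.00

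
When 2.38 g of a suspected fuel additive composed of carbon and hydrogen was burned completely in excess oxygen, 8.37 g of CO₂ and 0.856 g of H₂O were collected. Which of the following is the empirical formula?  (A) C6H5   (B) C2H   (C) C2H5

mol C = 8.37 g CO₂ ÷ 44.009 g/mol = 0.1902 mol
mol H = 2 × 0.856 g H₂O ÷ 18.015 g/mol = 0.09503 mol
Divide by the smallest (0.09503 mol): C 2.001, H 1.000

(B) C2H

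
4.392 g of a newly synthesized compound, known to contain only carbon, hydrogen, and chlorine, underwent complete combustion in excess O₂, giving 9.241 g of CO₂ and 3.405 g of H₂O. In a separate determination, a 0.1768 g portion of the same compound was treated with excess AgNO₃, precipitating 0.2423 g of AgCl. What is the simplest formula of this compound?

C5H9Cl

mol C = 9.241 g CO₂ ÷ 44.009 g/mol = 0.20998 mol
mol H = 2 × 3.405 g H₂O ÷ 18.015 g/mol = 0.37802 mol
From the AgCl data: mol Cl per gram of compound = (0.2423 ÷ 143.318) ÷ 0.1768 = 0.0095625 mol/g, so in the 4.392 g combustion sample mol Cl = 0.041998 mol
Divide by the smallest (0.041998 mol): C 5.000, H 9.001, Cl 1.000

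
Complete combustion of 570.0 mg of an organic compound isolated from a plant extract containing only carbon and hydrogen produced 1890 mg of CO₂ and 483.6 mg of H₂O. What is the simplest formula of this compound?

mol C = 1.890 g CO₂ ÷ 44.009 g/mol = 0.042946 mol
mol H = 2 × 0.4836 g H₂O ÷ 18.015 g/mol = 0.053689 mol
Divide by the smallest (0.042946 mol): C 1.000, H 1.250
Multiplying each by 4 gives whole numbers: C 4.00, H 5.00

C4H5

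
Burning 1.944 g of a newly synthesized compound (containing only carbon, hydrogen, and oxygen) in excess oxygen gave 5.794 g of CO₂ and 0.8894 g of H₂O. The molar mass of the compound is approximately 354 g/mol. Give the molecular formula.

mol C = 5.794 g CO₂ ÷ 44.009 g/mol = 0.13165 mol
mol H = 2 × 0.8894 g H₂O ÷ 18.015 g/mol = 0.098740 mol
mass O = 1.944 − (1.5813 + 0.099530) = 0.26316 g → mol O = 0.26316 ÷ 15.999 = 0.016449 mol
Divide by the smallest (0.016449 mol): C 8.004, H 6.003, O 1.000
Empirical formula: C8H6O
Empirical-formula mass = 118.13 g/mol; 354 ÷ 118.13 ≈ 3, so the molecular formula is C24H18O3.

C24H18O3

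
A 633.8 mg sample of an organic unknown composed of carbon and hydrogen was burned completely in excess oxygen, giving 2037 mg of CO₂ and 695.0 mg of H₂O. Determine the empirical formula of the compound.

C3H5

mol C = 2.037 g CO₂ ÷ 44.009 g/mol = 0.046286 mol
mol H = 2 × 0.6950 g H₂O ÷ 18.015 g/mol = 0.077158 mol
Divide by the smallest (0.046286 mol): C 1.000, H 1.667
Multiplying each by 3 gives whole numbers: C 3.00, H 5.00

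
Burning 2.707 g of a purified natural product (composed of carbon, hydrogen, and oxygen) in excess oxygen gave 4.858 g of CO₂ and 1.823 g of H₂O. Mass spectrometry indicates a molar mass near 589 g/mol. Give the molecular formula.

mol C = 4.858 g CO₂ ÷ 44.009 g/mol = 0.11039 mol
mol H = 2 × 1.823 g H₂O ÷ 18.015 g/mol = 0.20239 mol
mass O = 2.707 − (1.3259 + 0.20401) = 1.1771 g → mol O = 1.1771 ÷ 15.999 = 0.073576 mol
Divide by the smallest (0.073576 mol): C 1.500, H 2.751, O 1.000
Multiplying each by 4 gives whole numbers: C 6.00, H 11.00, O 4.00
Empirical formula: C6H11O4
Empirical-formula mass = 147.15 g/mol; 589 ÷ 147.15 ≈ 4, so the molecular formula is C24H44O16.

C24H44O16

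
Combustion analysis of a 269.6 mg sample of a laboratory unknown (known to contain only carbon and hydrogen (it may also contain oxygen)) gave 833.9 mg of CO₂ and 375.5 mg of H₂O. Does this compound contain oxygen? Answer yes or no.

mol C = 0.8339 g CO₂ ÷ 44.009 g/mol = 0.018948 mol
mol H = 2 × 0.3755 g H₂O ÷ 18.015 g/mol = 0.041687 mol
C and H together account for 0.26961 g — essentially the entire 0.2696 g sample — so the compound contains no oxygen.

no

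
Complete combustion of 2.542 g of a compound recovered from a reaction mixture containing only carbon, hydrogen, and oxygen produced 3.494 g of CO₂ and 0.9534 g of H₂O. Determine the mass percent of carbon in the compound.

mol C = 3.494 g CO₂ ÷ 44.009 g/mol = 0.079393 mol
mol H = 2 × 0.9534 g H₂O ÷ 18.015 g/mol = 0.10585 mol
mass O = 2.542 − (0.95359 + 0.10669) = 1.4817 g → mol O = 1.4817 ÷ 15.999 = 0.092613 mol
mass % C = 0.95359 g ÷ 2.542 g × 100%

37.51%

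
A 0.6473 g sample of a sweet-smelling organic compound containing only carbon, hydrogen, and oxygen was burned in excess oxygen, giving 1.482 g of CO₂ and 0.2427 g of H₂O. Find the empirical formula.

mol C = 1.482 g CO₂ ÷ 44.009 g/mol = 0.033675 mol
mol H = 2 × 0.2427 g H₂O ÷ 18.015 g/mol = 0.026944 mol
mass O = 0.6473 − (0.40447 + 0.027160) = 0.21567 g → mol O = 0.21567 ÷ 15.999 = 0.013480 mol
Divide by the smallest (0.013480 mol): C 2.498, H 1.999, O 1.000
Multiplying each by 2 gives whole numbers: C 5.00, H 4.00, O 2.00

C5H4O2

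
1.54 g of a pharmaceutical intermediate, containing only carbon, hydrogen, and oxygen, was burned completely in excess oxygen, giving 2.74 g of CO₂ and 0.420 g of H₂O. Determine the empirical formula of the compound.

mol C = 2.74 g CO₂ ÷ 44.009 g/mol = 0.06226 mol
mol H = 2 × 0.420 g H₂O ÷ 18.015 g/mol = 0.04663 mol
mass O = 1.54 − (0.7478 + 0.04700) = 0.7452 g → mol O = 0.7452 ÷ 15.999 = 0.04658 mol
Divide by the smallest (0.04658 mol): C 1.337, H 1.001, O 1.000
Multiplying each by 3 gives whole numbers: C 4.01, H 3.00, O 3.00

C4H3O3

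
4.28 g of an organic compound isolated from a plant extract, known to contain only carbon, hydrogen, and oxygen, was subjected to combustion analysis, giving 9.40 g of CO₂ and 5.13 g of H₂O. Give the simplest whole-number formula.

C3H8O

mol C = 9.40 g CO₂ ÷ 44.009 g/mol = 0.2136 mol
mol H = 2 × 5.13 g H₂O ÷ 18.015 g/mol = 0.5695 mol
mass O = 4.28 − (2.565 + 0.5741) = 1.140 g → mol O = 1.140 ÷ 15.999 = 0.07128 mol
Divide by the smallest (0.07128 mol): C 2.996, H 7.990, O 1.000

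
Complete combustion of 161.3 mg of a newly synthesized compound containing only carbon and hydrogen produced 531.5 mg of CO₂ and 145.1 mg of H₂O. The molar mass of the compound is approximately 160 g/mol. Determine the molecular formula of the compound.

mol C = 0.5315 g CO₂ ÷ 44.009 g/mol = 0.012077 mol
mol H = 2 × 0.1451 g H₂O ÷ 18.015 g/mol = 0.016109 mol
Divide by the smallest (0.012077 mol): C 1.000, H 1.334
Multiplying each by 3 gives whole numbers: C 3.00, H 4.00
Empirical formula: C3H4
Empirical-formula mass = 40.06 g/mol; 160 ÷ 40.06 ≈ 4, so the molecular formula is C12H16.

C12H16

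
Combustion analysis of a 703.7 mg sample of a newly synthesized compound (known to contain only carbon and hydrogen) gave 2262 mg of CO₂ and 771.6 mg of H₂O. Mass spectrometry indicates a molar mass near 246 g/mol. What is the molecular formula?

C18H30

mol C = 2.262 g CO₂ ÷ 44.009 g/mol = 0.051399 mol
mol H = 2 × 0.7716 g H₂O ÷ 18.015 g/mol = 0.085662 mol
Divide by the smallest (0.051399 mol): C 1.000, H 1.667
Multiplying each by 3 gives whole numbers: C 3.00, H 5.00
Empirical formula: C3H5
Empirical-formula mass = 41.07 g/mol; 246 ÷ 41.07 ≈ 6, so the molecular formula is C18H30.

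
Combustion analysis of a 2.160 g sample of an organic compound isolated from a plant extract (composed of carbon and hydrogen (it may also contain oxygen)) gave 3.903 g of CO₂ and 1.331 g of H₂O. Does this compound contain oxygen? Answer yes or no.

mol C = 3.903 g CO₂ ÷ 44.009 g/mol = 0.088686 mol
mol H = 2 × 1.331 g H₂O ÷ 18.015 g/mol = 0.14777 mol
C and H account for only 1.2142 g of the 2.160 g sample; the remaining 0.94584 g must be oxygen.

yes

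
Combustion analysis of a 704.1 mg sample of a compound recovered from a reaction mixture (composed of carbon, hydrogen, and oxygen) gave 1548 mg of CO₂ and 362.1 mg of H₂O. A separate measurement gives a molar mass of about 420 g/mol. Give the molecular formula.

mol C = 1.548 g CO₂ ÷ 44.009 g/mol = 0.035175 mol
mol H = 2 × 0.3621 g H₂O ÷ 18.015 g/mol = 0.040200 mol
mass O = 0.7041 − (0.42248 + 0.040521) = 0.24110 g → mol O = 0.24110 ÷ 15.999 = 0.015069 mol
Divide by the smallest (0.015069 mol): C 2.334, H 2.668, O 1.000
Multiplying each by 3 gives whole numbers: C 7.00, H 8.00, O 3.00
Empirical formula: C7H8O3
Empirical-formula mass = 140.14 g/mol; 420 ÷ 140.14 ≈ 3, so the molecular formula is C21H24O9.

C21H24O9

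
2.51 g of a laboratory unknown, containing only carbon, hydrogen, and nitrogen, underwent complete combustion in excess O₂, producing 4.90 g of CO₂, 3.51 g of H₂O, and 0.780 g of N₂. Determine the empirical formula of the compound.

C2H7N

mol C = 4.90 g CO₂ ÷ 44.009 g/mol = 0.1113 mol
mol H = 2 × 3.51 g H₂O ÷ 18.015 g/mol = 0.3897 mol
mol N = 2 × 0.780 g N₂ ÷ 28.014 g/mol = 0.05569 mol
Divide by the smallest (0.05569 mol): C 1.999, H 6.998, N 1.000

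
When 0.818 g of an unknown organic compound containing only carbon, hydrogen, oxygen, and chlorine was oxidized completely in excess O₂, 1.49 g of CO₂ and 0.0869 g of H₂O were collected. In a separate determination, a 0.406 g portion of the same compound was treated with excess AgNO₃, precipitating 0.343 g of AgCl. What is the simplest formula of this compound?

mol C = 1.49 g CO₂ ÷ 44.009 g/mol = 0.03386 mol
mol H = 2 × 0.0869 g H₂O ÷ 18.015 g/mol = 0.009648 mol
From the AgCl data: mol Cl per gram of compound = (0.343 ÷ 143.318) ÷ 0.406 = 0.005895 mol/g, so in the 0.818 g combustion sample mol Cl = 0.004822 mol
mass O = 0.818 − (0.4067 + 0.009725 + 0.1709) = 0.2307 g → mol O = 0.2307 ÷ 15.999 = 0.01442 mol
Divide by the smallest (0.004822 mol): C 7.021, H 2.001, Cl 1.000, O 2.990

C7H2ClO3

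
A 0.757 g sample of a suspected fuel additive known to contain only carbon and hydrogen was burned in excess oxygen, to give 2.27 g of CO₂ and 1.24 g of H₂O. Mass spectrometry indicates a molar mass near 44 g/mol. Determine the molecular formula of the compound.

C3H8

mol C = 2.27 g CO₂ ÷ 44.009 g/mol = 0.05158 mol
mol H = 2 × 1.24 g H₂O ÷ 18.015 g/mol = 0.1377 mol
Divide by the smallest (0.05158 mol): C 1.000, H 2.669
Multiplying each by 3 gives whole numbers: C 3.00, H 8.01
Empirical formula: C3H8
Empirical-formula mass = 44.10 g/mol; 44 ÷ 44.10 ≈ 1, so the molecular formula is C3H8.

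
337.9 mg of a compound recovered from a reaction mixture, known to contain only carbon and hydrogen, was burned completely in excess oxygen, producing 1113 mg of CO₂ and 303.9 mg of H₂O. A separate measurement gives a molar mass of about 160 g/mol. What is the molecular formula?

mol C = 1.113 g CO₂ ÷ 44.009 g/mol = 0.025290 mol
mol H = 2 × 0.3039 g H₂O ÷ 18.015 g/mol = 0.033739 mol
Divide by the smallest (0.025290 mol): C 1.000, H 1.334
Multiplying each by 3 gives whole numbers: C 3.00, H 4.00
Empirical formula: C3H4
Empirical-formula mass = 40.06 g/mol; 160 ÷ 40.06 ≈ 4, so the molecular formula is C12H16.

C12H16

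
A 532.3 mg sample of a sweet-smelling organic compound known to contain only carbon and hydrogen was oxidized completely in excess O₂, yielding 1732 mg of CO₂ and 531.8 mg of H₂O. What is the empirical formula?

C2H3

mol C = 1.732 g CO₂ ÷ 44.009 g/mol = 0.039356 mol
mol H = 2 × 0.5318 g H₂O ÷ 18.015 g/mol = 0.059040 mol
Divide by the smallest (0.039356 mol): C 1.000, H 1.500
Multiplying each by 2 gives whole numbers: C 2.00, H 3.00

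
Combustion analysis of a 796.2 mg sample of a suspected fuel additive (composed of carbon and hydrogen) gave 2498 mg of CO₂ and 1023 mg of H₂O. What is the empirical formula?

CH2

mol C = 2.498 g CO₂ ÷ 44.009 g/mol = 0.056761 mol
mol H = 2 × 1.023 g H₂O ÷ 18.015 g/mol = 0.11357 mol
Divide by the smallest (0.056761 mol): C 1.000, H 2.001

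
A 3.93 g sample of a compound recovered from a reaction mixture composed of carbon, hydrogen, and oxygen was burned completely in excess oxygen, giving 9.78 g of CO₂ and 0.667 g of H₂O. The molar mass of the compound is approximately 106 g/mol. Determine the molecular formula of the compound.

C6H2O2

mol C = 9.78 g CO₂ ÷ 44.009 g/mol = 0.2222 mol
mol H = 2 × 0.667 g H₂O ÷ 18.015 g/mol = 0.07405 mol
mass O = 3.93 − (2.669 + 0.07464) = 1.186 g → mol O = 1.186 ÷ 15.999 = 0.07414 mol
Divide by the smallest (0.07405 mol): C 3.001, H 1.000, O 1.001
Empirical formula: C3HO
Empirical-formula mass = 53.04 g/mol; 106 ÷ 53.04 ≈ 2, so the molecular formula is C6H2O2.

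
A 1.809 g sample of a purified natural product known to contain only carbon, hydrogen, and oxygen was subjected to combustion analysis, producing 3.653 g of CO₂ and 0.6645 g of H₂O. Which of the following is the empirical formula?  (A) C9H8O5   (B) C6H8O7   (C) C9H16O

(A) C9H8O5

mol C = 3.653 g CO₂ ÷ 44.009 g/mol = 0.083006 mol
mol H = 2 × 0.6645 g H₂O ÷ 18.015 g/mol = 0.073772 mol
mass O = 1.809 − (0.99698 + 0.074362) = 0.73766 g → mol O = 0.73766 ÷ 15.999 = 0.046106 mol
Divide by the smallest (0.046106 mol): C 1.800, H 1.600, O 1.000
Multiplying each by 5 gives whole numbers: C 9.00, H 8.00, O 5.00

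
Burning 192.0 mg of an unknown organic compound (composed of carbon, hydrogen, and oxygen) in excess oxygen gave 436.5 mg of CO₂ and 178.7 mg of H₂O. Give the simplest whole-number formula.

C3H6O

mol C = 0.4365 g CO₂ ÷ 44.009 g/mol = 0.0099184 mol
mol H = 2 × 0.1787 g H₂O ÷ 18.015 g/mol = 0.019839 mol
mass O = 0.1920 − (0.11913 + 0.019998) = 0.052872 g → mol O = 0.052872 ÷ 15.999 = 0.0033047 mol
Divide by the smallest (0.0033047 mol): C 3.001, H 6.003, O 1.000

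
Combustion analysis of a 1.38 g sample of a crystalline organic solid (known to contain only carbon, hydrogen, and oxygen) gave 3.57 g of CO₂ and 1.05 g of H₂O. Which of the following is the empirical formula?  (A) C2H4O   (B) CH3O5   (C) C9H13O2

(C) C9H13O2

mol C = 3.57 g CO₂ ÷ 44.009 g/mol = 0.08112 mol
mol H = 2 × 1.05 g H₂O ÷ 18.015 g/mol = 0.1166 mol
mass O = 1.38 − (0.9743 + 0.1175) = 0.2882 g → mol O = 0.2882 ÷ 15.999 = 0.01801 mol
Divide by the smallest (0.01801 mol): C 4.504, H 6.472, O 1.000
Multiplying each by 2 gives whole numbers: C 9.01, H 12.94, O 2.00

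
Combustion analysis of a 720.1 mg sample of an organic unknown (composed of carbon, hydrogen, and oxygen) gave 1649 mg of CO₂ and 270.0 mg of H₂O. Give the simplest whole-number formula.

C5H4O2

mol C = 1.649 g CO₂ ÷ 44.009 g/mol = 0.037470 mol
mol H = 2 × 0.2700 g H₂O ÷ 18.015 g/mol = 0.029975 mol
mass O = 0.7201 − (0.45005 + 0.030215) = 0.23984 g → mol O = 0.23984 ÷ 15.999 = 0.014991 mol
Divide by the smallest (0.014991 mol): C 2.500, H 2.000, O 1.000
Multiplying each by 2 gives whole numbers: C 5.00, H 4.00, O 2.00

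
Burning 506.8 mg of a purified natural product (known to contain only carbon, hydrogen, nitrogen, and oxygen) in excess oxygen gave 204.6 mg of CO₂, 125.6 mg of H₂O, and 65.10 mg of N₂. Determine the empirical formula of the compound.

mol C = 0.2046 g CO₂ ÷ 44.009 g/mol = 0.0046490 mol
mol H = 2 × 0.1256 g H₂O ÷ 18.015 g/mol = 0.013944 mol
mol N = 2 × 0.06510 g N₂ ÷ 28.014 g/mol = 0.0046477 mol
mass O = 0.5068 − (0.055840 + 0.014055 + 0.065100) = 0.37180 g → mol O = 0.37180 ÷ 15.999 = 0.023239 mol
Divide by the smallest (0.0046477 mol): C 1.000, H 3.000, N 1.000, O 5.000

CH3NO5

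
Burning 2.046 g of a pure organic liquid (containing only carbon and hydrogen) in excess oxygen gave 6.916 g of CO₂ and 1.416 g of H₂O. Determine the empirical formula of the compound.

CH

mol C = 6.916 g CO₂ ÷ 44.009 g/mol = 0.15715 mol
mol H = 2 × 1.416 g H₂O ÷ 18.015 g/mol = 0.15720 mol
Divide by the smallest (0.15715 mol): C 1.000, H 1.000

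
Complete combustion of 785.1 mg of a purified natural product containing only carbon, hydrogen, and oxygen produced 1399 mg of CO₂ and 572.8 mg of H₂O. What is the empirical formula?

C3H6O2

mol C = 1.399 g CO₂ ÷ 44.009 g/mol = 0.031789 mol
mol H = 2 × 0.5728 g H₂O ÷ 18.015 g/mol = 0.063591 mol
mass O = 0.7851 − (0.38182 + 0.064100) = 0.33918 g → mol O = 0.33918 ÷ 15.999 = 0.021200 mol
Divide by the smallest (0.021200 mol): C 1.499, H 3.000, O 1.000
Multiplying each by 2 gives whole numbers: C 3.00, H 6.00, O 2.00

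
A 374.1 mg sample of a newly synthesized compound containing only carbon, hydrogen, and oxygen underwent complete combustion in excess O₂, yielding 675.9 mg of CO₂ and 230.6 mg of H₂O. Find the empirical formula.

mol C = 0.6759 g CO₂ ÷ 44.009 g/mol = 0.015358 mol
mol H = 2 × 0.2306 g H₂O ÷ 18.015 g/mol = 0.025601 mol
mass O = 0.3741 − (0.18447 + 0.025806) = 0.16383 g → mol O = 0.16383 ÷ 15.999 = 0.010240 mol
Divide by the smallest (0.010240 mol): C 1.500, H 2.500, O 1.000
Multiplying each by 2 gives whole numbers: C 3.00, H 5.00, O 2.00

C3H5O2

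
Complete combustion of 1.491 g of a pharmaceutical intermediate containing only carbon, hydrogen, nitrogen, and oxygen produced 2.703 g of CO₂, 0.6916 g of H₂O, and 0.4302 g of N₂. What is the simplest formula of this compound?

mol C = 2.703 g CO₂ ÷ 44.009 g/mol = 0.061419 mol
mol H = 2 × 0.6916 g H₂O ÷ 18.015 g/mol = 0.076780 mol
mol N = 2 × 0.4302 g N₂ ÷ 28.014 g/mol = 0.030713 mol
mass O = 1.491 − (0.73771 + 0.077395 + 0.43020) = 0.24570 g → mol O = 0.24570 ÷ 15.999 = 0.015357 mol
Divide by the smallest (0.015357 mol): C 3.999, H 5.000, N 2.000, O 1.000

C4H5N2O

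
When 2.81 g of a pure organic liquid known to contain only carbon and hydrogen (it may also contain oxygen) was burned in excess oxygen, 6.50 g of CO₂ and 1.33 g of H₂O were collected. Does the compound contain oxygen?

yes

mol C = 6.50 g CO₂ ÷ 44.009 g/mol = 0.1477 mol
mol H = 2 × 1.33 g H₂O ÷ 18.015 g/mol = 0.1477 mol
C and H account for only 1.923 g of the 2.81 g sample; the remaining 0.8872 g must be oxygen.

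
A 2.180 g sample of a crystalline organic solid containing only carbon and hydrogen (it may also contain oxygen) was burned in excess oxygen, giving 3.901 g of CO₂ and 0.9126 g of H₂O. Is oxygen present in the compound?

mol C = 3.901 g CO₂ ÷ 44.009 g/mol = 0.088641 mol
mol H = 2 × 0.9126 g H₂O ÷ 18.015 g/mol = 0.10132 mol
C and H account for only 1.1668 g of the 2.180 g sample; the remaining 1.0132 g must be oxygen.

yes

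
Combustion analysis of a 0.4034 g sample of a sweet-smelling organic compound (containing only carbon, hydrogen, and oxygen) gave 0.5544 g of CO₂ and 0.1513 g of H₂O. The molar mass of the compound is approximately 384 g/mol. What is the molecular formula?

C12H16O14

mol C = 0.5544 g CO₂ ÷ 44.009 g/mol = 0.012597 mol
mol H = 2 × 0.1513 g H₂O ÷ 18.015 g/mol = 0.016797 mol
mass O = 0.4034 − (0.15131 + 0.016931) = 0.23516 g → mol O = 0.23516 ÷ 15.999 = 0.014698 mol
Divide by the smallest (0.012597 mol): C 1.000, H 1.333, O 1.167
Multiplying each by 6 gives whole numbers: C 6.00, H 8.00, O 7.00
Empirical formula: C6H8O7
Empirical-formula mass = 192.12 g/mol; 384 ÷ 192.12 ≈ 2, so the molecular formula is C12H16O14.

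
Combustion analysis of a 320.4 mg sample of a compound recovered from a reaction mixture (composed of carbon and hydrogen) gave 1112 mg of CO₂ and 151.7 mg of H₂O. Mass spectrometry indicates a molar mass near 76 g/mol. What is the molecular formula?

C6H4

mol C = 1.112 g CO₂ ÷ 44.009 g/mol = 0.025268 mol
mol H = 2 × 0.1517 g H₂O ÷ 18.015 g/mol = 0.016842 mol
Divide by the smallest (0.016842 mol): C 1.500, H 1.000
Multiplying each by 2 gives whole numbers: C 3.00, H 2.00
Empirical formula: C3H2
Empirical-formula mass = 38.05 g/mol; 76 ÷ 38.05 ≈ 2, so the molecular formula is C6H4.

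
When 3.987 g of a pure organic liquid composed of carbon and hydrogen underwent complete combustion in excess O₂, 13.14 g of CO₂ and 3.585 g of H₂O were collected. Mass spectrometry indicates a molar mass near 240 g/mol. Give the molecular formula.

mol C = 13.14 g CO₂ ÷ 44.009 g/mol = 0.29858 mol
mol H = 2 × 3.585 g H₂O ÷ 18.015 g/mol = 0.39800 mol
Divide by the smallest (0.29858 mol): C 1.000, H 1.333
Multiplying each by 3 gives whole numbers: C 3.00, H 4.00
Empirical formula: C3H4
Empirical-formula mass = 40.06 g/mol; 240 ÷ 40.06 ≈ 6, so the molecular formula is C18H24.

C18H24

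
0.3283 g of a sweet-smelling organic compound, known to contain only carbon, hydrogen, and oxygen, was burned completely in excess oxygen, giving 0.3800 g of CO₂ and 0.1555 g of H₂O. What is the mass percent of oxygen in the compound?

63.11%

mol C = 0.3800 g CO₂ ÷ 44.009 g/mol = 0.0086346 mol
mol H = 2 × 0.1555 g H₂O ÷ 18.015 g/mol = 0.017263 mol
mass O = 0.3283 − (0.10371 + 0.017401) = 0.20719 g → mol O = 0.20719 ÷ 15.999 = 0.012950 mol
mass % O = 0.20719 g ÷ 0.3283 g × 100%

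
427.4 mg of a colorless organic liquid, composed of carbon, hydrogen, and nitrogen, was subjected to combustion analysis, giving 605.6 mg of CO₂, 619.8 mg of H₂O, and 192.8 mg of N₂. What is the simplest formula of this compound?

mol C = 0.6056 g CO₂ ÷ 44.009 g/mol = 0.013761 mol
mol H = 2 × 0.6198 g H₂O ÷ 18.015 g/mol = 0.068809 mol
mol N = 2 × 0.1928 g N₂ ÷ 28.014 g/mol = 0.013765 mol
Divide by the smallest (0.013761 mol): C 1.000, H 5.000, N 1.000

CH5N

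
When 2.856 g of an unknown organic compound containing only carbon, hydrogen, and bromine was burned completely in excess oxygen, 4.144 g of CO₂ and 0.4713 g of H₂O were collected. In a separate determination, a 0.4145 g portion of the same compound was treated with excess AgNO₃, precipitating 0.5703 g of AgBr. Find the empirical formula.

C9H5Br2

mol C = 4.144 g CO₂ ÷ 44.009 g/mol = 0.094163 mol
mol H = 2 × 0.4713 g H₂O ÷ 18.015 g/mol = 0.052323 mol
From the AgBr data: mol Br per gram of compound = (0.5703 ÷ 187.772) ÷ 0.4145 = 0.0073274 mol/g, so in the 2.856 g combustion sample mol Br = 0.020927 mol
Divide by the smallest (0.020927 mol): C 4.500, H 2.500, Br 1.000
Multiplying each by 2 gives whole numbers: C 9.00, H 5.00, Br 2.00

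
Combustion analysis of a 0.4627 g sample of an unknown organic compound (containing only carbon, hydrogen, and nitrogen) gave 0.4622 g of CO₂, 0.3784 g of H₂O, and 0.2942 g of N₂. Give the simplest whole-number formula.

CH4N2

mol C = 0.4622 g CO₂ ÷ 44.009 g/mol = 0.010502 mol
mol H = 2 × 0.3784 g H₂O ÷ 18.015 g/mol = 0.042009 mol
mol N = 2 × 0.2942 g N₂ ÷ 28.014 g/mol = 0.021004 mol
Divide by the smallest (0.010502 mol): C 1.000, H 4.000, N 2.000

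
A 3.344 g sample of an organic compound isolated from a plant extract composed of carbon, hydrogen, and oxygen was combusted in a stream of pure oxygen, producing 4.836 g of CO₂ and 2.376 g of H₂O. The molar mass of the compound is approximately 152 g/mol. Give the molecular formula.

mol C = 4.836 g CO₂ ÷ 44.009 g/mol = 0.10989 mol
mol H = 2 × 2.376 g H₂O ÷ 18.015 g/mol = 0.26378 mol
mass O = 3.344 − (1.3198 + 0.26589) = 1.7583 g → mol O = 1.7583 ÷ 15.999 = 0.10990 mol
Divide by the smallest (0.10989 mol): C 1.000, H 2.400, O 1.000
Multiplying each by 5 gives whole numbers: C 5.00, H 12.00, O 5.00
Empirical formula: C5H12O5
Empirical-formula mass = 152.15 g/mol; 152 ÷ 152.15 ≈ 1, so the molecular formula is C5H12O5.

C5H12O5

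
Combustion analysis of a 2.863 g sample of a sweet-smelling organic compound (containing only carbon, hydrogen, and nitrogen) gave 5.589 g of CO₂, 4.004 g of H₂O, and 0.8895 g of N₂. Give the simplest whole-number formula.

mol C = 5.589 g CO₂ ÷ 44.009 g/mol = 0.12700 mol
mol H = 2 × 4.004 g H₂O ÷ 18.015 g/mol = 0.44452 mol
mol N = 2 × 0.8895 g N₂ ÷ 28.014 g/mol = 0.063504 mol
Divide by the smallest (0.063504 mol): C 2.000, H 7.000, N 1.000

C2H7N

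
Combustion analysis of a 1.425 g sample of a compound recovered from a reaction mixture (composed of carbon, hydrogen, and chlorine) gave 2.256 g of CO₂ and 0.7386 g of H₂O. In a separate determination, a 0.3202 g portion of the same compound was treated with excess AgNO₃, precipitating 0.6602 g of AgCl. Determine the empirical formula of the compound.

mol C = 2.256 g CO₂ ÷ 44.009 g/mol = 0.051262 mol
mol H = 2 × 0.7386 g H₂O ÷ 18.015 g/mol = 0.081998 mol
From the AgCl data: mol Cl per gram of compound = (0.6602 ÷ 143.318) ÷ 0.3202 = 0.014386 mol/g, so in the 1.425 g combustion sample mol Cl = 0.020501 mol
Divide by the smallest (0.020501 mol): C 2.501, H 4.000, Cl 1.000
Multiplying each by 2 gives whole numbers: C 5.00, H 8.00, Cl 2.00

C5H8Cl2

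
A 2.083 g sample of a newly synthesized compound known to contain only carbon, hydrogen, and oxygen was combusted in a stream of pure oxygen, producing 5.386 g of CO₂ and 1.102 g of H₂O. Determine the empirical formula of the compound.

C4H4O

mol C = 5.386 g CO₂ ÷ 44.009 g/mol = 0.12238 mol
mol H = 2 × 1.102 g H₂O ÷ 18.015 g/mol = 0.12234 mol
mass O = 2.083 − (1.4700 + 0.12332) = 0.48972 g → mol O = 0.48972 ÷ 15.999 = 0.030610 mol
Divide by the smallest (0.030610 mol): C 3.998, H 3.997, O 1.000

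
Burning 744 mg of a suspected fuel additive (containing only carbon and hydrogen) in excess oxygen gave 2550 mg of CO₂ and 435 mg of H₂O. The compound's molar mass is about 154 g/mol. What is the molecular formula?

mol C = 2.55 g CO₂ ÷ 44.009 g/mol = 0.05794 mol
mol H = 2 × 0.435 g H₂O ÷ 18.015 g/mol = 0.04829 mol
Divide by the smallest (0.04829 mol): C 1.200, H 1.000
Multiplying each by 5 gives whole numbers: C 6.00, H 5.00
Empirical formula: C6H5
Empirical-formula mass = 77.11 g/mol; 154 ÷ 77.11 ≈ 2, so the molecular formula is C12H10.

C12H10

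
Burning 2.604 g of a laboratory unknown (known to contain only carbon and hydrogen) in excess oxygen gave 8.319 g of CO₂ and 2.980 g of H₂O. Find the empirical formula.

C4H7

mol C = 8.319 g CO₂ ÷ 44.009 g/mol = 0.18903 mol
mol H = 2 × 2.980 g H₂O ÷ 18.015 g/mol = 0.33084 mol
Divide by the smallest (0.18903 mol): C 1.000, H 1.750
Multiplying each by 4 gives whole numbers: C 4.00, H 7.00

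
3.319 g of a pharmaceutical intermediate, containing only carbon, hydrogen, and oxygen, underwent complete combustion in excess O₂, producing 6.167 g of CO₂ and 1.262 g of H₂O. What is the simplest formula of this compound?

C3H3O2

mol C = 6.167 g CO₂ ÷ 44.009 g/mol = 0.14013 mol
mol H = 2 × 1.262 g H₂O ÷ 18.015 g/mol = 0.14011 mol
mass O = 3.319 − (1.6831 + 0.14123) = 1.4947 g → mol O = 1.4947 ÷ 15.999 = 0.093423 mol
Divide by the smallest (0.093423 mol): C 1.500, H 1.500, O 1.000
Multiplying each by 2 gives whole numbers: C 3.00, H 3.00, O 2.00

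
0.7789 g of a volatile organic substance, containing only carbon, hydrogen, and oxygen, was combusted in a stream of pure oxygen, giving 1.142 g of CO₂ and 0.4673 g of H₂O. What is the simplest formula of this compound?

mol C = 1.142 g CO₂ ÷ 44.009 g/mol = 0.025949 mol
mol H = 2 × 0.4673 g H₂O ÷ 18.015 g/mol = 0.051879 mol
mass O = 0.7789 − (0.31168 + 0.052294) = 0.41493 g → mol O = 0.41493 ÷ 15.999 = 0.025935 mol
Divide by the smallest (0.025935 mol): C 1.001, H 2.000, O 1.000

CH2O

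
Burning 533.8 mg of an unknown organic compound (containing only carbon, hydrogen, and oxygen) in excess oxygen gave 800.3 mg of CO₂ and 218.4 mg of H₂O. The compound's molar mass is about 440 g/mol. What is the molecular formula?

mol C = 0.8003 g CO₂ ÷ 44.009 g/mol = 0.018185 mol
mol H = 2 × 0.2184 g H₂O ÷ 18.015 g/mol = 0.024246 mol
mass O = 0.5338 − (0.21842 + 0.024440) = 0.29094 g → mol O = 0.29094 ÷ 15.999 = 0.018185 mol
Divide by the smallest (0.018185 mol): C 1.000, H 1.333, O 1.000
Multiplying each by 3 gives whole numbers: C 3.00, H 4.00, O 3.00
Empirical formula: C3H4O3
Empirical-formula mass = 88.06 g/mol; 440 ÷ 88.06 ≈ 5, so the molecular formula is C15H20O15.

C15H20O15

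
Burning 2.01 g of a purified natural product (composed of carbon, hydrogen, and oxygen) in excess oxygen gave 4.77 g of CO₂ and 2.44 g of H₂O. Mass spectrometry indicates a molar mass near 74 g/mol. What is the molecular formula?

mol C = 4.77 g CO₂ ÷ 44.009 g/mol = 0.1084 mol
mol H = 2 × 2.44 g H₂O ÷ 18.015 g/mol = 0.2709 mol
mass O = 2.01 − (1.302 + 0.2731) = 0.4351 g → mol O = 0.4351 ÷ 15.999 = 0.02720 mol
Divide by the smallest (0.02720 mol): C 3.985, H 9.960, O 1.000
Empirical formula: C4H10O
Empirical-formula mass = 74.12 g/mol; 74 ÷ 74.12 ≈ 1, so the molecular formula is C4H10O.

C4H10O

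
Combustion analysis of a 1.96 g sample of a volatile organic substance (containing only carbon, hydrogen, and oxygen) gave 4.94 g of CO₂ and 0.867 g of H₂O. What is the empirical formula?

C7H6O2

mol C = 4.94 g CO₂ ÷ 44.009 g/mol = 0.1122 mol
mol H = 2 × 0.867 g H₂O ÷ 18.015 g/mol = 0.09625 mol
mass O = 1.96 − (1.348 + 0.09702) = 0.5147 g → mol O = 0.5147 ÷ 15.999 = 0.03217 mol
Divide by the smallest (0.03217 mol): C 3.489, H 2.992, O 1.000
Multiplying each by 2 gives whole numbers: C 6.98, H 5.98, O 2.00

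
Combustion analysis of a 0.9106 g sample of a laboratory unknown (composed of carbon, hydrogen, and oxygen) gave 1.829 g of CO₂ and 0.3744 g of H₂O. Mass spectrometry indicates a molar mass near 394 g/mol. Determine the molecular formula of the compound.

mol C = 1.829 g CO₂ ÷ 44.009 g/mol = 0.041560 mol
mol H = 2 × 0.3744 g H₂O ÷ 18.015 g/mol = 0.041565 mol
mass O = 0.9106 − (0.49917 + 0.041898) = 0.36953 g → mol O = 0.36953 ÷ 15.999 = 0.023097 mol
Divide by the smallest (0.023097 mol): C 1.799, H 1.800, O 1.000
Multiplying each by 5 gives whole numbers: C 9.00, H 9.00, O 5.00
Empirical formula: C9H9O5
Empirical-formula mass = 197.17 g/mol; 394 ÷ 197.17 ≈ 2, so the molecular formula is C18H18O10.

C18H18O10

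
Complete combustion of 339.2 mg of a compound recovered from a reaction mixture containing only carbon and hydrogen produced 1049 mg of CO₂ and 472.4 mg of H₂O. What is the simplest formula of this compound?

mol C = 1.049 g CO₂ ÷ 44.009 g/mol = 0.023836 mol
mol H = 2 × 0.4724 g H₂O ÷ 18.015 g/mol = 0.052445 mol
Divide by the smallest (0.023836 mol): C 1.000, H 2.200
Multiplying each by 5 gives whole numbers: C 5.00, H 11.00

C5H11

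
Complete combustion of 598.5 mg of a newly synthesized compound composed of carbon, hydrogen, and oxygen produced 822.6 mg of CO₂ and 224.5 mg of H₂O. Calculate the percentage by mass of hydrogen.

4.20%

mol C = 0.8226 g CO₂ ÷ 44.009 g/mol = 0.018692 mol
mol H = 2 × 0.2245 g H₂O ÷ 18.015 g/mol = 0.024924 mol
mass O = 0.5985 − (0.22451 + 0.025123) = 0.34887 g → mol O = 0.34887 ÷ 15.999 = 0.021806 mol
mass % H = 0.025123 g ÷ 0.5985 g × 100%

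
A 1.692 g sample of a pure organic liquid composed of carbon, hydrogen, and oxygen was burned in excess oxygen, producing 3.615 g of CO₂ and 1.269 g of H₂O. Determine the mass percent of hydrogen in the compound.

8.39%

mol C = 3.615 g CO₂ ÷ 44.009 g/mol = 0.082142 mol
mol H = 2 × 1.269 g H₂O ÷ 18.015 g/mol = 0.14088 mol
mass O = 1.692 − (0.98661 + 0.14201) = 0.56338 g → mol O = 0.56338 ÷ 15.999 = 0.035213 mol
mass % H = 0.14201 g ÷ 1.692 g × 100%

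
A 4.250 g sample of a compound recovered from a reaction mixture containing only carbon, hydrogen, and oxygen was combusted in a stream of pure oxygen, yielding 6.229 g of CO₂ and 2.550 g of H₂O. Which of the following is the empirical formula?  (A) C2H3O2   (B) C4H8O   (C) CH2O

mol C = 6.229 g CO₂ ÷ 44.009 g/mol = 0.14154 mol
mol H = 2 × 2.550 g H₂O ÷ 18.015 g/mol = 0.28310 mol
mass O = 4.250 − (1.7000 + 0.28536) = 2.2646 g → mol O = 2.2646 ÷ 15.999 = 0.14155 mol
Divide by the smallest (0.14154 mol): C 1.000, H 2.000, O 1.000

(C) CH2O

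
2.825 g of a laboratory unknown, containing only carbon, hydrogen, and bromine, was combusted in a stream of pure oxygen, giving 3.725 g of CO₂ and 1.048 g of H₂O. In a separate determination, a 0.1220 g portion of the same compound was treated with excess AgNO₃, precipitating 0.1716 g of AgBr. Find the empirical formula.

mol C = 3.725 g CO₂ ÷ 44.009 g/mol = 0.084642 mol
mol H = 2 × 1.048 g H₂O ÷ 18.015 g/mol = 0.11635 mol
From the AgBr data: mol Br per gram of compound = (0.1716 ÷ 187.772) ÷ 0.1220 = 0.0074908 mol/g, so in the 2.825 g combustion sample mol Br = 0.021161 mol
Divide by the smallest (0.021161 mol): C 4.000, H 5.498, Br 1.000
Multiplying each by 2 gives whole numbers: C 8.00, H 11.00, Br 2.00

C8H11Br2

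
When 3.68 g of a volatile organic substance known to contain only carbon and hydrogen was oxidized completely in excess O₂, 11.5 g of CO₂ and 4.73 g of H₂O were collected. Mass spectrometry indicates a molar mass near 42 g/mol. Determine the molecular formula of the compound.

mol C = 11.5 g CO₂ ÷ 44.009 g/mol = 0.2613 mol
mol H = 2 × 4.73 g H₂O ÷ 18.015 g/mol = 0.5251 mol
Divide by the smallest (0.2613 mol): C 1.000, H 2.010
Empirical formula: CH2
Empirical-formula mass = 14.03 g/mol; 42 ÷ 14.03 ≈ 3, so the molecular formula is C3H6.

C3H6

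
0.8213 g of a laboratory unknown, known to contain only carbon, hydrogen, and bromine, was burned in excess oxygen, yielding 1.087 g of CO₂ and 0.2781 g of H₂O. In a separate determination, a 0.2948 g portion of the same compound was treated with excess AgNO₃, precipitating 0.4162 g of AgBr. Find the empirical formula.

mol C = 1.087 g CO₂ ÷ 44.009 g/mol = 0.024699 mol
mol H = 2 × 0.2781 g H₂O ÷ 18.015 g/mol = 0.030874 mol
From the AgBr data: mol Br per gram of compound = (0.4162 ÷ 187.772) ÷ 0.2948 = 0.0075187 mol/g, so in the 0.8213 g combustion sample mol Br = 0.0061751 mol
Divide by the smallest (0.0061751 mol): C 4.000, H 5.000, Br 1.000

C4H5Br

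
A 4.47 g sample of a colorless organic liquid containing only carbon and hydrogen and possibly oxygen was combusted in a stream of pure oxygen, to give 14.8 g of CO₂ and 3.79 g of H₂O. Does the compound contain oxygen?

no

mol C = 14.8 g CO₂ ÷ 44.009 g/mol = 0.3363 mol
mol H = 2 × 3.79 g H₂O ÷ 18.015 g/mol = 0.4208 mol
C and H together account for 4.463 g — essentially the entire 4.47 g sample — so the compound contains no oxygen.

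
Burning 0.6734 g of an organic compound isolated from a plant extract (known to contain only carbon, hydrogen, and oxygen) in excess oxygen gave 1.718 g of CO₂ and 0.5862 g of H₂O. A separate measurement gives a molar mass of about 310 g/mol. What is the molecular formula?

mol C = 1.718 g CO₂ ÷ 44.009 g/mol = 0.039037 mol
mol H = 2 × 0.5862 g H₂O ÷ 18.015 g/mol = 0.065079 mol
mass O = 0.6734 − (0.46888 + 0.065600) = 0.13892 g → mol O = 0.13892 ÷ 15.999 = 0.0086831 mol
Divide by the smallest (0.0086831 mol): C 4.496, H 7.495, O 1.000
Multiplying each by 2 gives whole numbers: C 8.99, H 14.99, O 2.00
Empirical formula: C9H15O2
Empirical-formula mass = 155.22 g/mol; 310 ÷ 155.22 ≈ 2, so the molecular formula is C18H30O4.

C18H30O4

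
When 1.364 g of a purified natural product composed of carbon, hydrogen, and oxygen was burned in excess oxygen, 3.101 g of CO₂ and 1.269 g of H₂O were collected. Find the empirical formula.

mol C = 3.101 g CO₂ ÷ 44.009 g/mol = 0.070463 mol
mol H = 2 × 1.269 g H₂O ÷ 18.015 g/mol = 0.14088 mol
mass O = 1.364 − (0.84633 + 0.14201) = 0.37566 g → mol O = 0.37566 ÷ 15.999 = 0.023480 mol
Divide by the smallest (0.023480 mol): C 3.001, H 6.000, O 1.000

C3H6O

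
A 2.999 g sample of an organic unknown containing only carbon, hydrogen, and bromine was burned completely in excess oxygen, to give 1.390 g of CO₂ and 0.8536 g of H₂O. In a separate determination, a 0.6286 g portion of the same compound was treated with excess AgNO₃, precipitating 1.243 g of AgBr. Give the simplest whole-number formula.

CH3Br

mol C = 1.390 g CO₂ ÷ 44.009 g/mol = 0.031584 mol
mol H = 2 × 0.8536 g H₂O ÷ 18.015 g/mol = 0.094765 mol
From the AgBr data: mol Br per gram of compound = (1.243 ÷ 187.772) ÷ 0.6286 = 0.010531 mol/g, so in the 2.999 g combustion sample mol Br = 0.031582 mol
Divide by the smallest (0.031582 mol): C 1.000, H 3.001, Br 1.000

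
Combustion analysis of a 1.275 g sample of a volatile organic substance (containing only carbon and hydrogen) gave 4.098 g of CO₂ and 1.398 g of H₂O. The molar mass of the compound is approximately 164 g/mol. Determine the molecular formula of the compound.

C12H20

mol C = 4.098 g CO₂ ÷ 44.009 g/mol = 0.093117 mol
mol H = 2 × 1.398 g H₂O ÷ 18.015 g/mol = 0.15520 mol
Divide by the smallest (0.093117 mol): C 1.000, H 1.667
Multiplying each by 3 gives whole numbers: C 3.00, H 5.00
Empirical formula: C3H5
Empirical-formula mass = 41.07 g/mol; 164 ÷ 41.07 ≈ 4, so the molecular formula is C12H20.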